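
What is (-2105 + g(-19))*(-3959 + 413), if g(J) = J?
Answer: 7531704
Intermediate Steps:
(-2105 + g(-19))*(-3959 + 413) = (-2105 - 19)*(-3959 + 413) = -2124*(-3546) = 7531704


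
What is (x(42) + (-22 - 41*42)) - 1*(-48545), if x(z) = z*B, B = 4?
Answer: 46969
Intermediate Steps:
x(z) = 4*z (x(z) = z*4 = 4*z)
(x(42) + (-22 - 41*42)) - 1*(-48545) = (4*42 + (-22 - 41*42)) - 1*(-48545) = (168 + (-22 - 1722)) + 48545 = (168 - 1744) + 48545 = -1576 + 48545 = 46969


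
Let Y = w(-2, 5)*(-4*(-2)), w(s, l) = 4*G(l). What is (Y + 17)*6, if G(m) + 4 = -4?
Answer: -1434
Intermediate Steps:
G(m) = -8 (G(m) = -4 - 4 = -8)
w(s, l) = -32 (w(s, l) = 4*(-8) = -32)
Y = -256 (Y = -(-128)*(-2) = -32*8 = -256)
(Y + 17)*6 = (-256 + 17)*6 = -239*6 = -1434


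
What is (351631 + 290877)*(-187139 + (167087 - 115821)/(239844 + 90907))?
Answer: -39768906549908484/330751 ≈ -1.2024e+11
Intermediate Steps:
(351631 + 290877)*(-187139 + (167087 - 115821)/(239844 + 90907)) = 642508*(-187139 + 51266/330751) = 642508*(-61896360123/330751) = -39768906549908484/330751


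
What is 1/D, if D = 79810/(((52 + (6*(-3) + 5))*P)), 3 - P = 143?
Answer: -546/7981 ≈ -0.068412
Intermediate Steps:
P = -140 (P = 3 - 1*143 = 3 - 143 = -140)
D = -7981/546 (D = 79810/(((52 + (6*(-3) + 5))*(-140))) = 79810/(((52 + (-18 + 5))*(-140))) = 79810/(((52 - 13)*(-140))) = 79810/((39*(-140))) = 79810/(-5460) = 79810*(-1/5460) = -7981/546 ≈ -14.617)
1/D = 1/(-7981/546) = -546/7981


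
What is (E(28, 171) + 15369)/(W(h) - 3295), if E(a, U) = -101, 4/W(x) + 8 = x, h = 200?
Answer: -732864/158159 ≈ -4.6337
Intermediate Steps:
W(x) = 4/(-8 + x)
(E(28, 171) + 15369)/(W(h) - 3295) = (-101 + 15369)/(4/(-8 + 200) - 3295) = 15268/(4/192 - 3295) = 15268/(4*(1/192) - 3295) = 15268/(1/48 - 3295) = 15268/(-158159/48) = 15268*(-48/158159) = -732864/158159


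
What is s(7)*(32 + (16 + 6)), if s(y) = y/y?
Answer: 54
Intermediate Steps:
s(y) = 1
s(7)*(32 + (16 + 6)) = 1*(32 + (16 + 6)) = 1*(32 + 22) = 1*54 = 54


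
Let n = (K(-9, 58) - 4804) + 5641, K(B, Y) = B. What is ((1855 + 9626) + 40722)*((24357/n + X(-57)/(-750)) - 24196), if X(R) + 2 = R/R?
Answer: -630784040073/500 ≈ -1.2616e+9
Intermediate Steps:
n = 828 (n = (-9 - 4804) + 5641 = -4813 + 5641 = 828)
X(R) = -1 (X(R) = -2 + R/R = -2 + 1 = -1)
((1855 + 9626) + 40722)*((24357/n + X(-57)/(-750)) - 24196) = ((1855 + 9626) + 40722)*((24357/828 - 1/(-750)) - 24196) = (11481 + 40722)*((24357*(1/828) - 1*(-1/750)) - 24196) = 52203*((353/12 + 1/750) - 24196) = 52203*(14709/500 - 24196) = 52203*(-12083291/500) = -630784040073/500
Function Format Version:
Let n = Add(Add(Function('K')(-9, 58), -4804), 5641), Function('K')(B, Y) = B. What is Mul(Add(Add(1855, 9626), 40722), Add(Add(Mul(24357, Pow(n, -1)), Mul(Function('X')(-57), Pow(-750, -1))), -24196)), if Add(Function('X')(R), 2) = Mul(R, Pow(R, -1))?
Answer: Rational(-630784040073, 500) ≈ -1.2616e+9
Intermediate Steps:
n = 828 (n = Add(Add(-9, -4804), 5641) = Add(-4813, 5641) = 828)
Function('X')(R) = -1 (Function('X')(R) = Add(-2, Mul(R, Pow(R, -1))) = Add(-2, 1) = -1)
Mul(Add(Add(1855, 9626), 40722), Add(Add(Mul(24357, Pow(n, -1)), Mul(Function('X')(-57), Pow(-750, -1))), -24196)) = Mul(Add(Add(1855, 9626), 40722), Add(Add(Mul(24357, Pow(828, -1)), Mul(-1, Pow(-750, -1))), -24196)) = Mul(Add(11481, 40722), Add(Add(Mul(24357, Rational(1, 828)), Mul(-1, Rational(-1, 750))), -24196)) = Mul(52203, Add(Add(Rational(353, 12), Rational(1, 750)), -24196)) = Mul(52203, Add(Rational(14709, 500), -24196)) = Mul(52203, Rational(-12083291, 500)) = Rational(-630784040073, 500)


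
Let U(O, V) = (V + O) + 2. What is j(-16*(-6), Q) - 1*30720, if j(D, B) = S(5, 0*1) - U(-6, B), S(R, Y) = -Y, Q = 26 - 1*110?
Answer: -30632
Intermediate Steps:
Q = -84 (Q = 26 - 110 = -84)
U(O, V) = 2 + O + V (U(O, V) = (O + V) + 2 = 2 + O + V)
j(D, B) = 4 - B (j(D, B) = -0 - (2 - 6 + B) = -1*0 - (-4 + B) = 0 + (4 - B) = 4 - B)
j(-16*(-6), Q) - 1*30720 = (4 - 1*(-84)) - 1*30720 = (4 + 84) - 30720 = 88 - 30720 = -30632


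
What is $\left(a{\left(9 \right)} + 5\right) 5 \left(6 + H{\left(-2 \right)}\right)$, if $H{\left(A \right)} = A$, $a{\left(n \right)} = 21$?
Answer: $520$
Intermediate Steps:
$\left(a{\left(9 \right)} + 5\right) 5 \left(6 + H{\left(-2 \right)}\right) = \left(21 + 5\right) 5 \left(6 - 2\right) = 26 \cdot 5 \cdot 4 = 26 \cdot 20 = 520$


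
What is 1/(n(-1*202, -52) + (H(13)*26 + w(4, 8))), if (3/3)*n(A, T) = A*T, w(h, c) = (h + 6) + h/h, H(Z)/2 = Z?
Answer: 1/11191 ≈ 8.9357e-5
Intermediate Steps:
H(Z) = 2*Z
w(h, c) = 7 + h (w(h, c) = (6 + h) + 1 = 7 + h)
n(A, T) = A*T
1/(n(-1*202, -52) + (H(13)*26 + w(4, 8))) = 1/(-1*202*(-52) + ((2*13)*26 + (7 + 4))) = 1/(-202*(-52) + (26*26 + 11)) = 1/(10504 + (676 + 11)) = 1/(10504 + 687) = 1/11191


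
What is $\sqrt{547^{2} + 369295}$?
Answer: $2 \sqrt{167126} \approx 817.62$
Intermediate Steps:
$\sqrt{547^{2} + 369295} = \sqrt{299209 + 369295} = \sqrt{668504} = 2 \sqrt{167126}$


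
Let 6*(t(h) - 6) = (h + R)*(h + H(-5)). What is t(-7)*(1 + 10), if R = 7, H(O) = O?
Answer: 66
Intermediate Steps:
t(h) = 6 + (-5 + h)*(7 + h)/6 (t(h) = 6 + ((h + 7)*(h - 5))/6 = 6 + ((7 + h)*(-5 + h))/6 = 6 + ((-5 + h)*(7 + h))/6 = 6 + (-5 + h)*(7 + h)/6)
t(-7)*(1 + 10) = (⅙ + (⅓)*(-7) + (⅙)*(-7)²)*(1 + 10) = (⅙ - 7/3 + (⅙)*49)*11 = (⅙ - 7/3 + 49/6)*11 = 6*11 = 66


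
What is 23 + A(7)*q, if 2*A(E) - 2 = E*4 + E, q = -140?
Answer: -2567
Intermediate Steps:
A(E) = 1 + 5*E/2 (A(E) = 1 + (E*4 + E)/2 = 1 + (4*E + E)/2 = 1 + (5*E)/2 = 1 + 5*E/2)
23 + A(7)*q = 23 + (1 + (5/2)*7)*(-140) = 23 + (1 + 35/2)*(-140) = 23 + (37/2)*(-140) = 23 - 2590 = -2567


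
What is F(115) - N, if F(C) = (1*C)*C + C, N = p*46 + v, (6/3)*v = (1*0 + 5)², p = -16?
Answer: 28127/2 ≈ 14064.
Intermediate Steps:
v = 25/2 (v = (1*0 + 5)²/2 = (0 + 5)²/2 = (½)*5² = (½)*25 = 25/2 ≈ 12.500)
N = -1447/2 (N = -16*46 + 25/2 = -736 + 25/2 = -1447/2 ≈ -723.50)
F(C) = C + C² (F(C) = C*C + C = C² + C = C + C²)
F(115) - N = 115*(1 + 115) - 1*(-1447/2) = 115*116 + 1447/2 = 13340 + 1447/2 = 28127/2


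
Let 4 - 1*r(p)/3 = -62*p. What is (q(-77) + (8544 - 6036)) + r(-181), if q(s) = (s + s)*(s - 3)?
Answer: -18826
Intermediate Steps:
r(p) = 12 + 186*p (r(p) = 12 - (-186)*p = 12 + 186*p)
q(s) = 2*s*(-3 + s) (q(s) = (2*s)*(-3 + s) = 2*s*(-3 + s))
(q(-77) + (8544 - 6036)) + r(-181) = (2*(-77)*(-3 - 77) + (8544 - 6036)) + (12 + 186*(-181)) = (2*(-77)*(-80) + 2508) + (12 - 33666) = (12320 + 2508) - 33654 = 14828 - 33654 = -18826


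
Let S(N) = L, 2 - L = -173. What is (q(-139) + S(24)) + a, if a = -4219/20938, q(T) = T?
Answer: 749549/20938 ≈ 35.799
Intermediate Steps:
a = -4219/20938 (a = -4219*1/20938 = -4219/20938 ≈ -0.20150)
L = 175 (L = 2 - 1*(-173) = 2 + 173 = 175)
S(N) = 175
(q(-139) + S(24)) + a = (-139 + 175) - 4219/20938 = 36 - 4219/20938 = 749549/20938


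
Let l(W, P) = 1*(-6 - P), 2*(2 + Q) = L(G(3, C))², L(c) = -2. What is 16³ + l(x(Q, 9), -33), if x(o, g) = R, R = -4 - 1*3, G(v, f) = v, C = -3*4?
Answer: 4123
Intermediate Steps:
C = -12
Q = 0 (Q = -2 + (½)*(-2)² = -2 + (½)*4 = -2 + 2 = 0)
R = -7 (R = -4 - 3 = -7)
x(o, g) = -7
l(W, P) = -6 - P
16³ + l(x(Q, 9), -33) = 16³ + (-6 - 1*(-33)) = 4096 + (-6 + 33) = 4096 + 27 = 4123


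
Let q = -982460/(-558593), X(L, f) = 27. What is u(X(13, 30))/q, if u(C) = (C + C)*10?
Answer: 15082011/49123 ≈ 307.03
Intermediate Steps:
u(C) = 20*C (u(C) = (2*C)*10 = 20*C)
q = 982460/558593 (q = -982460*(-1/558593) = 982460/558593 ≈ 1.7588)
u(X(13, 30))/q = (20*27)/(982460/558593) = 540*(558593/982460) = 15082011/49123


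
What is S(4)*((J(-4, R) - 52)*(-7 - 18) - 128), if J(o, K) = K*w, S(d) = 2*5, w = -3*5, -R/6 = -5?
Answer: 124220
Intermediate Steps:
R = 30 (R = -6*(-5) = 30)
w = -15
S(d) = 10
J(o, K) = -15*K (J(o, K) = K*(-15) = -15*K)
S(4)*((J(-4, R) - 52)*(-7 - 18) - 128) = 10*((-15*30 - 52)*(-7 - 18) - 128) = 10*((-450 - 52)*(-25) - 128) = 10*(-502*(-25) - 128) = 10*(12550 - 128) = 10*12422 = 124220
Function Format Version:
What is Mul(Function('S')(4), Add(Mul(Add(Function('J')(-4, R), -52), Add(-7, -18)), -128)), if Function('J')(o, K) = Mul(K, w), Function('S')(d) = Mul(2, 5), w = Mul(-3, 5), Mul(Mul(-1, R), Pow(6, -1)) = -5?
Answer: 124220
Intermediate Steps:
R = 30 (R = Mul(-6, -5) = 30)
w = -15
Function('S')(d) = 10
Function('J')(o, K) = Mul(-15, K) (Function('J')(o, K) = Mul(K, -15) = Mul(-15, K))
Mul(Function('S')(4), Add(Mul(Add(Function('J')(-4, R), -52), Add(-7, -18)), -128)) = Mul(10, Add(Mul(Add(Mul(-15, 30), -52), Add(-7, -18)), -128)) = Mul(10, Add(Mul(Add(-450, -52), -25), -128)) = Mul(10, Add(Mul(-502, -25), -128)) = Mul(10, Add(12550, -128)) = Mul(10, 12422) = 124220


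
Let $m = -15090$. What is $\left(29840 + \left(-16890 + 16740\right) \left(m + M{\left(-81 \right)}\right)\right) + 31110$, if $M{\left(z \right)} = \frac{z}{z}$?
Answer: $2324300$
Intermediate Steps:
$M{\left(z \right)} = 1$
$\left(29840 + \left(-16890 + 16740\right) \left(m + M{\left(-81 \right)}\right)\right) + 31110 = \left(29840 + \left(-16890 + 16740\right) \left(-15090 + 1\right)\right) + 31110 = \left(29840 - -2263350\right) + 31110 = \left(29840 + 2263350\right) + 31110 = 2293190 + 31110 = 2324300$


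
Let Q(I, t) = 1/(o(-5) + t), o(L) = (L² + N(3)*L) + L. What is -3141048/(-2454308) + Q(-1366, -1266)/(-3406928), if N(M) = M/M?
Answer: 3346839200628713/2615106239481456 ≈ 1.2798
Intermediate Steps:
N(M) = 1
o(L) = L² + 2*L (o(L) = (L² + 1*L) + L = (L² + L) + L = (L + L²) + L = L² + 2*L)
Q(I, t) = 1/(15 + t) (Q(I, t) = 1/(-5*(2 - 5) + t) = 1/(-5*(-3) + t) = 1/(15 + t))
-3141048/(-2454308) + Q(-1366, -1266)/(-3406928) = -3141048/(-2454308) + 1/((15 - 1266)*(-3406928)) = -3141048*(-1/2454308) - 1/3406928/(-1251) = 785262/613577 - 1/1251*(-1/3406928) = 785262/613577 + 1/4262066928 = 3346839200628713/2615106239481456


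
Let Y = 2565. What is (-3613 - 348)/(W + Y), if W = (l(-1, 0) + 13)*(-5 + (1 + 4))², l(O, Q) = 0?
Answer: -3961/2565 ≈ -1.5442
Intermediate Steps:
W = 0 (W = (0 + 13)*(-5 + (1 + 4))² = 13*(-5 + 5)² = 13*0² = 13*0 = 0)
(-3613 - 348)/(W + Y) = (-3613 - 348)/(0 + 2565) = -3961/2565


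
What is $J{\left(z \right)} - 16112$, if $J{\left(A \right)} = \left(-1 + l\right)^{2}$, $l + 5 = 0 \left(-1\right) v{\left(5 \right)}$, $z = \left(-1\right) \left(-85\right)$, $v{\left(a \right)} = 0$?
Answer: $-16076$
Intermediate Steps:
$z = 85$
$l = -5$ ($l = -5 + 0 \left(-1\right) 0 = -5 + 0 \cdot 0 = -5 + 0 = -5$)
$J{\left(A \right)} = 36$ ($J{\left(A \right)} = \left(-1 - 5\right)^{2} = \left(-6\right)^{2} = 36$)
$J{\left(z \right)} - 16112 = 36 - 16112 = -16076$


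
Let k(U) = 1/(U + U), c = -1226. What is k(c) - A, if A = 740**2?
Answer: -1342715201/2452 ≈ -5.4760e+5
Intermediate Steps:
k(U) = 1/(2*U)
A = 547600
k(c) - A = (1/2)/(-1226) - 1*547600 = (1/2)*(-1/1226) - 547600 = -1/2452 - 547600 = -1342715201/2452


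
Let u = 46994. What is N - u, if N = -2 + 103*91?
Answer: -37623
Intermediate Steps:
N = 9371 (N = -2 + 9373 = 9371)
N - u = 9371 - 1*46994 = 9371 - 46994 = -37623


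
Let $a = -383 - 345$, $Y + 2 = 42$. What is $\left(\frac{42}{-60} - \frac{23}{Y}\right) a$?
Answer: $\frac{4641}{5} \approx 928.2$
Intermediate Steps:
$Y = 40$ ($Y = -2 + 42 = 40$)
$a = -728$ ($a = -383 - 345 = -728$)
$\left(\frac{42}{-60} - \frac{23}{Y}\right) a = \left(\frac{42}{-60} - \frac{23}{40}\right) \left(-728\right) = \left(42 \left(- \frac{1}{60}\right) - \frac{23}{40}\right) \left(-728\right) = \left(- \frac{7}{10} - \frac{23}{40}\right) \left(-728\right) = \left(- \frac{51}{40}\right) \left(-728\right) = \frac{4641}{5}$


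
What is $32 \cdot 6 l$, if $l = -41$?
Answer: $-7872$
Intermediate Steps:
$32 \cdot 6 l = 32 \cdot 6 \left(-41\right) = 192 \left(-41\right) = -7872$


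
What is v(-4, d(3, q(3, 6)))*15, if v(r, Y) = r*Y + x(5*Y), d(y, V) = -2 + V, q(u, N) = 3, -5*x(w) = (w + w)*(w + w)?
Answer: -360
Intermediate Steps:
x(w) = -4*w²/5 (x(w) = -(w + w)*(w + w)/5 = -2*w*2*w/5 = -4*w²/5)
v(r, Y) = -20*Y² + Y*r (v(r, Y) = r*Y - 4*25*Y²/5 = Y*r - 20*Y² = -20*Y² + Y*r)
v(-4, d(3, q(3, 6)))*15 = ((-2 + 3)*(-4 - 20*(-2 + 3)))*15 = (1*(-4 - 20*1))*15 = (1*(-4 - 20))*15 = (1*(-24))*15 = -24*15 = -360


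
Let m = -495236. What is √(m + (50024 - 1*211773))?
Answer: I*√656985 ≈ 810.55*I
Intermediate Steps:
√(m + (50024 - 1*211773)) = √(-495236 + (50024 - 1*211773)) = √(-495236 + (50024 - 211773)) = √(-495236 - 161749) = √(-656985) = I*√656985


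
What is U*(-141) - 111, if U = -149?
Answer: 20898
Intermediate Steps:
U*(-141) - 111 = -149*(-141) - 111 = 21009 - 111 = 20898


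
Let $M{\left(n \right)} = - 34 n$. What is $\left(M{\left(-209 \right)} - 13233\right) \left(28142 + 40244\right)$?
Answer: $-419001022$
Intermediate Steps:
$\left(M{\left(-209 \right)} - 13233\right) \left(28142 + 40244\right) = \left(\left(-34\right) \left(-209\right) - 13233\right) \left(28142 + 40244\right) = \left(7106 - 13233\right) 68386 = \left(-6127\right) 68386 = -419001022$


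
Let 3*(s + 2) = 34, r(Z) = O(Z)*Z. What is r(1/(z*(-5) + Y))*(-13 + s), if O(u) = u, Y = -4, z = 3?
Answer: -11/1083 ≈ -0.010157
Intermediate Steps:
r(Z) = Z**2 (r(Z) = Z*Z = Z**2)
s = 28/3 (s = -2 + (1/3)*34 = -2 + 34/3 = 28/3 ≈ 9.3333)
r(1/(z*(-5) + Y))*(-13 + s) = (1/(3*(-5) - 4))**2*(-13 + 28/3) = (1/(-15 - 4))**2*(-11/3) = (1/(-19))**2*(-11/3) = (-1/19)**2*(-11/3) = (1/361)*(-11/3) = -11/1083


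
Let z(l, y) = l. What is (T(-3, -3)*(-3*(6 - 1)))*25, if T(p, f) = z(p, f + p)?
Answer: 1125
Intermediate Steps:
T(p, f) = p
(T(-3, -3)*(-3*(6 - 1)))*25 = -(-9)*(6 - 1)*25 = -(-9)*5*25 = -3*(-15)*25 = 45*25 = 1125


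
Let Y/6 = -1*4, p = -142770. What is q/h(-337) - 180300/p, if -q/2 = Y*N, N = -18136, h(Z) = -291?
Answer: 1381530554/461623 ≈ 2992.8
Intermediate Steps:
Y = -24 (Y = 6*(-1*4) = 6*(-4) = -24)
q = -870528 (q = -(-48)*(-18136) = -2*435264 = -870528)
q/h(-337) - 180300/p = -870528/(-291) - 180300/(-142770) = -870528*(-1/291) - 180300*(-1/142770) = 290176/97 + 6010/4759 = 1381530554/461623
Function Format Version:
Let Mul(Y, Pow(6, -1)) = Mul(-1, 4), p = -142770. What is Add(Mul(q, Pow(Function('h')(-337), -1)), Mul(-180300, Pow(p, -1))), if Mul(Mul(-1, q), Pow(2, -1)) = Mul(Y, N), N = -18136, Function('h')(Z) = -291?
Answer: Rational(1381530554, 461623) ≈ 2992.8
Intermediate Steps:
Y = -24 (Y = Mul(6, Mul(-1, 4)) = Mul(6, -4) = -24)
q = -870528 (q = Mul(-2, Mul(-24, -18136)) = Mul(-2, 435264) = -870528)
Add(Mul(q, Pow(Function('h')(-337), -1)), Mul(-180300, Pow(p, -1))) = Add(Mul(-870528, Pow(-291, -1)), Mul(-180300, Pow(-142770, -1))) = Add(Mul(-870528, Rational(-1, 291)), Mul(-180300, Rational(-1, 142770))) = Add(Rational(290176, 97), Rational(6010, 4759)) = Rational(1381530554, 461623)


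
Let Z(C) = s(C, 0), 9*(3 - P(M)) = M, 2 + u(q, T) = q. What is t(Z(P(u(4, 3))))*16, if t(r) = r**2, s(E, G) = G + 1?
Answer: 16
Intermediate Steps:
u(q, T) = -2 + q
s(E, G) = 1 + G
P(M) = 3 - M/9
Z(C) = 1 (Z(C) = 1 + 0 = 1)
t(Z(P(u(4, 3))))*16 = 1**2*16 = 1*16 = 16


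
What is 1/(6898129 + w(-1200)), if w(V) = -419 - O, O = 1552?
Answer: 1/6896158 ≈ 1.4501e-7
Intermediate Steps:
w(V) = -1971 (w(V) = -419 - 1*1552 = -419 - 1552 = -1971)
1/(6898129 + w(-1200)) = 1/(6898129 - 1971) = 1/6896158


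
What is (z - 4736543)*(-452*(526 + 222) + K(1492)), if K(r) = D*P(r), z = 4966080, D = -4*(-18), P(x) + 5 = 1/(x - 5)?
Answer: -115522299508000/1487 ≈ -7.7688e+10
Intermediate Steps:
P(x) = -5 + 1/(-5 + x) (P(x) = -5 + 1/(x - 5) = -5 + 1/(-5 + x))
D = 72
K(r) = 72*(26 - 5*r)/(-5 + r) (K(r) = 72*((26 - 5*r)/(-5 + r)) = 72*(26 - 5*r)/(-5 + r))
(z - 4736543)*(-452*(526 + 222) + K(1492)) = (4966080 - 4736543)*(-452*(526 + 222) + 72*(26 - 5*1492)/(-5 + 1492)) = 229537*(-452*748 + 72*(26 - 7460)/1487) = 229537*(-338096 + 72*(1/1487)*(-7434)) = 229537*(-338096 - 535248/1487) = 229537*(-503284000/1487) = -115522299508000/1487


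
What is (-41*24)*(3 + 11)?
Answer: -13776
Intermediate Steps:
(-41*24)*(3 + 11) = -984*14 = -13776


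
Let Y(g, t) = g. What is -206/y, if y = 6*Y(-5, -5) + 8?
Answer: 103/11 ≈ 9.3636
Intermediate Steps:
y = -22 (y = 6*(-5) + 8 = -30 + 8 = -22)
-206/y = -206/(-22) = -206*(-1/22) = 103/11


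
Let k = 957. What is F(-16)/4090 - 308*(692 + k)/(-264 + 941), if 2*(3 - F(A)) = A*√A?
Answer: -2077276249/2768930 + 16*I/2045 ≈ -750.21 + 0.007824*I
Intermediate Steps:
F(A) = 3 - A^(3/2)/2 (F(A) = 3 - A*√A/2 = 3 - A^(3/2)/2)
F(-16)/4090 - 308*(692 + k)/(-264 + 941) = (3 - (-32)*I)/4090 - 308*(692 + 957)/(-264 + 941) = (3 - (-32)*I)*(1/4090) - 308/(677/1649) = (3 + 32*I)*(1/4090) - 308/(677*(1/1649)) = (3/4090 + 16*I/2045) - 308/677/1649 = (3/4090 + 16*I/2045) - 308*1649/677 = (3/4090 + 16*I/2045) - 507892/677 = -2077276249/2768930 + 16*I/2045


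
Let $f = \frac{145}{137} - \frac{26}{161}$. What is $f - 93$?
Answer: $- \frac{2031518}{22057} \approx -92.103$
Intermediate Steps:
$f = \frac{19783}{22057}$ ($f = 145 \cdot \frac{1}{137} - \frac{26}{161} = \frac{145}{137} - \frac{26}{161} = \frac{19783}{22057} \approx 0.8969$)
$f - 93 = \frac{19783}{22057} - 93 = - \frac{2031518}{22057}$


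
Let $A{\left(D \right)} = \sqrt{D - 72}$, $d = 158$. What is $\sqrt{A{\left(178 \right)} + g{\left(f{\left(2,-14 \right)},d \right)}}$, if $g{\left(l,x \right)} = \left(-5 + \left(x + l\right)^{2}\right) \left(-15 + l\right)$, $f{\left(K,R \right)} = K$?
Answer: $\sqrt{-332735 + \sqrt{106}} \approx 576.82 i$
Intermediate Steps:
$g{\left(l,x \right)} = \left(-15 + l\right) \left(-5 + \left(l + x\right)^{2}\right)$ ($g{\left(l,x \right)} = \left(-5 + \left(l + x\right)^{2}\right) \left(-15 + l\right) = \left(-15 + l\right) \left(-5 + \left(l + x\right)^{2}\right)$)
$A{\left(D \right)} = \sqrt{-72 + D}$
$\sqrt{A{\left(178 \right)} + g{\left(f{\left(2,-14 \right)},d \right)}} = \sqrt{\sqrt{-72 + 178} + \left(75 - 15 \left(2 + 158\right)^{2} - 10 + 2 \left(2 + 158\right)^{2}\right)} = \sqrt{\sqrt{106} + \left(75 - 15 \cdot 160^{2} - 10 + 2 \cdot 160^{2}\right)} = \sqrt{\sqrt{106} + \left(75 - 384000 - 10 + 2 \cdot 25600\right)} = \sqrt{\sqrt{106} + \left(75 - 384000 - 10 + 51200\right)} = \sqrt{\sqrt{106} - 332735} = \sqrt{-332735 + \sqrt{106}}$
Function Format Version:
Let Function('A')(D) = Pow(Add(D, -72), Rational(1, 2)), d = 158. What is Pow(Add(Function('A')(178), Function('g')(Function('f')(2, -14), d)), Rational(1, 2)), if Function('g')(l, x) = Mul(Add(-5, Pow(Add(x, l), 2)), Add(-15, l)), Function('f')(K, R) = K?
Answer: Pow(Add(-332735, Pow(106, Rational(1, 2))), Rational(1, 2)) ≈ Mul(576.82, I)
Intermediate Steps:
Function('g')(l, x) = Mul(Add(-15, l), Add(-5, Pow(Add(l, x), 2))) (Function('g')(l, x) = Mul(Add(-5, Pow(Add(l, x), 2)), Add(-15, l)) = Mul(Add(-15, l), Add(-5, Pow(Add(l, x), 2))))
Function('A')(D) = Pow(Add(-72, D), Rational(1, 2))
Pow(Add(Function('A')(178), Function('g')(Function('f')(2, -14), d)), Rational(1, 2)) = Pow(Add(Pow(Add(-72, 178), Rational(1, 2)), Add(75, Mul(-15, Pow(Add(2, 158), 2)), Mul(-5, 2), Mul(2, Pow(Add(2, 158), 2)))), Rational(1, 2)) = Pow(Add(Pow(106, Rational(1, 2)), Add(75, Mul(-15, Pow(160, 2)), -10, Mul(2, Pow(160, 2)))), Rational(1, 2)) = Pow(Add(Pow(106, Rational(1, 2)), Add(75, Mul(-15, 25600), -10, Mul(2, 25600))), Rational(1, 2)) = Pow(Add(Pow(106, Rational(1, 2)), Add(75, -384000, -10, 51200)), Rational(1, 2)) = Pow(Add(Pow(106, Rational(1, 2)), -332735), Rational(1, 2)) = Pow(Add(-332735, Pow(106, Rational(1, 2))), Rational(1, 2))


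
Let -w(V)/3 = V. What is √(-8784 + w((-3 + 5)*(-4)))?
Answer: 2*I*√2190 ≈ 93.595*I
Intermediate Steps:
w(V) = -3*V
√(-8784 + w((-3 + 5)*(-4))) = √(-8784 - 3*(-3 + 5)*(-4)) = √(-8784 - 6*(-4)) = √(-8784 - 3*(-8)) = √(-8784 + 24) = √(-8760) = 2*I*√2190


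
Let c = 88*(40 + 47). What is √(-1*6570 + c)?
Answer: √1086 ≈ 32.955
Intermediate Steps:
c = 7656 (c = 88*87 = 7656)
√(-1*6570 + c) = √(-1*6570 + 7656) = √(-6570 + 7656) = √1086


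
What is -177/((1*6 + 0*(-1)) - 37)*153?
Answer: 27081/31 ≈ 873.58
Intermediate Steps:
-177/((1*6 + 0*(-1)) - 37)*153 = -177/((6 + 0) - 37)*153 = -177/(6 - 37)*153 = -177/(-31)*153 = -177*(-1/31)*153 = (177/31)*153 = 27081/31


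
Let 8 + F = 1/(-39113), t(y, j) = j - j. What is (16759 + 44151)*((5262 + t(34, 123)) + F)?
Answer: 12516986787910/39113 ≈ 3.2002e+8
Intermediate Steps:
t(y, j) = 0
F = -312905/39113 (F = -8 + 1/(-39113) = -8 - 1/39113 = -312905/39113 ≈ -8.0000)
(16759 + 44151)*((5262 + t(34, 123)) + F) = (16759 + 44151)*((5262 + 0) - 312905/39113) = 60910*(5262 - 312905/39113) = 60910*(205499701/39113) = 12516986787910/39113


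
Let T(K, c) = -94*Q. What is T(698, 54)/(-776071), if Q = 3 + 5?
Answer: 752/776071 ≈ 0.00096898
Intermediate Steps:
Q = 8
T(K, c) = -752 (T(K, c) = -94*8 = -752)
T(698, 54)/(-776071) = -752/(-776071) = -752*(-1/776071) = 752/776071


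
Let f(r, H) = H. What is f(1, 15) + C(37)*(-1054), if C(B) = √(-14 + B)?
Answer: 15 - 1054*√23 ≈ -5039.8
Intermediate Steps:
f(1, 15) + C(37)*(-1054) = 15 + √(-14 + 37)*(-1054) = 15 + √23*(-1054) = 15 - 1054*√23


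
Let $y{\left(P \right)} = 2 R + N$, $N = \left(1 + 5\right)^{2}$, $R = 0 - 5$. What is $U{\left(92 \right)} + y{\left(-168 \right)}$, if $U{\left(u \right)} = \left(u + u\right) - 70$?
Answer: $140$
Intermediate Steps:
$R = -5$ ($R = 0 - 5 = -5$)
$U{\left(u \right)} = -70 + 2 u$ ($U{\left(u \right)} = 2 u - 70 = -70 + 2 u$)
$N = 36$ ($N = 6^{2} = 36$)
$y{\left(P \right)} = 26$ ($y{\left(P \right)} = 2 \left(-5\right) + 36 = -10 + 36 = 26$)
$U{\left(92 \right)} + y{\left(-168 \right)} = \left(-70 + 2 \cdot 92\right) + 26 = \left(-70 + 184\right) + 26 = 114 + 26 = 140$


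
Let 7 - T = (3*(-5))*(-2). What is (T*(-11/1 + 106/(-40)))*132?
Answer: 207207/5 ≈ 41441.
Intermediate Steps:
T = -23 (T = 7 - 3*(-5)*(-2) = 7 - (-15)*(-2) = 7 - 1*30 = 7 - 30 = -23)
(T*(-11/1 + 106/(-40)))*132 = -23*(-11/1 + 106/(-40))*132 = -23*(-11*1 + 106*(-1/40))*132 = -23*(-11 - 53/20)*132 = -23*(-273/20)*132 = (6279/20)*132 = 207207/5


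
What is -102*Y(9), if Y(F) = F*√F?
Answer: -2754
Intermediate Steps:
Y(F) = F^(3/2)
-102*Y(9) = -102*9^(3/2) = -102*27 = -2754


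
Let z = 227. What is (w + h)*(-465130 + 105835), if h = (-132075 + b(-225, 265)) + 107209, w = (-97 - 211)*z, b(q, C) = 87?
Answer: 34023440025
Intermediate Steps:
w = -69916 (w = (-97 - 211)*227 = -308*227 = -69916)
h = -24779 (h = (-132075 + 87) + 107209 = -131988 + 107209 = -24779)
(w + h)*(-465130 + 105835) = (-69916 - 24779)*(-465130 + 105835) = -94695*(-359295) = 34023440025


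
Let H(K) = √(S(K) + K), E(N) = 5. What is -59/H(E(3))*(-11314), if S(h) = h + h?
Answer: 667526*√15/15 ≈ 1.7235e+5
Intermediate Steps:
S(h) = 2*h
H(K) = √3*√K (H(K) = √(2*K + K) = √(3*K) = √3*√K)
-59/H(E(3))*(-11314) = -59*√15/15*(-11314) = 667526*√15/15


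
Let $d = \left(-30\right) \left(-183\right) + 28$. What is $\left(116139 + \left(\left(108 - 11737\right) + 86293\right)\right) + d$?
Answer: $196321$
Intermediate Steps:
$d = 5518$ ($d = 5490 + 28 = 5518$)
$\left(116139 + \left(\left(108 - 11737\right) + 86293\right)\right) + d = \left(116139 + \left(\left(108 - 11737\right) + 86293\right)\right) + 5518 = \left(116139 + \left(-11629 + 86293\right)\right) + 5518 = \left(116139 + 74664\right) + 5518 = 190803 + 5518 = 196321$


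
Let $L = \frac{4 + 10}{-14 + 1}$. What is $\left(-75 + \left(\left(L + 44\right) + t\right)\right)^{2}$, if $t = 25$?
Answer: $\frac{8464}{169} \approx 50.083$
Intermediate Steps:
$L = - \frac{14}{13}$ ($L = \frac{14}{-13} = 14 \left(- \frac{1}{13}\right) = - \frac{14}{13} \approx -1.0769$)
$\left(-75 + \left(\left(L + 44\right) + t\right)\right)^{2} = \left(-75 + \left(\left(- \frac{14}{13} + 44\right) + 25\right)\right)^{2} = \left(-75 + \left(\frac{558}{13} + 25\right)\right)^{2} = \left(-75 + \frac{883}{13}\right)^{2} = \left(- \frac{92}{13}\right)^{2} = \frac{8464}{169}$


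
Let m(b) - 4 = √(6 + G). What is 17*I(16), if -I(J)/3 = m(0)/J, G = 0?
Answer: -51/4 - 51*√6/16 ≈ -20.558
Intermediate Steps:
m(b) = 4 + √6 (m(b) = 4 + √(6 + 0) = 4 + √6)
I(J) = -3*(4 + √6)/J
17*I(16) = 17*(3*(-4 - √6)/16) = 17*(3*(1/16)*(-4 - √6)) = 17*(-¾ - 3*√6/16) = -51/4 - 51*√6/16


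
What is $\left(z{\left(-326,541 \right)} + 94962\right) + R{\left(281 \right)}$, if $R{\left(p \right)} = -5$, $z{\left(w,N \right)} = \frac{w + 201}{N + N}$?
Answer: $\frac{102743349}{1082} \approx 94957.0$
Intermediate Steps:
$z{\left(w,N \right)} = \frac{201 + w}{2 N}$
$\left(z{\left(-326,541 \right)} + 94962\right) + R{\left(281 \right)} = \left(\frac{201 - 326}{2 \cdot 541} + 94962\right) - 5 = \left(\frac{1}{2} \cdot \frac{1}{541} \left(-125\right) + 94962\right) - 5 = \left(- \frac{125}{1082} + 94962\right) - 5 = \frac{102748759}{1082} - 5 = \frac{102743349}{1082}$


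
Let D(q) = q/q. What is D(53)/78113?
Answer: 1/78113 ≈ 1.2802e-5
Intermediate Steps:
D(q) = 1
D(53)/78113 = 1/78113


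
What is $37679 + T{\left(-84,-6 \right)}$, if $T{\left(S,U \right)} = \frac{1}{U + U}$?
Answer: $\frac{452147}{12} \approx 37679.0$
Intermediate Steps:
$T{\left(S,U \right)} = \frac{1}{2 U}$
$37679 + T{\left(-84,-6 \right)} = 37679 + \frac{1}{2 \left(-6\right)} = 37679 + \frac{1}{2} \left(- \frac{1}{6}\right) = 37679 - \frac{1}{12} = \frac{452147}{12}$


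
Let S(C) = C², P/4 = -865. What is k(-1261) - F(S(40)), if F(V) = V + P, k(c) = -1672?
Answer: 188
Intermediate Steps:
P = -3460 (P = 4*(-865) = -3460)
F(V) = -3460 + V (F(V) = V - 3460 = -3460 + V)
k(-1261) - F(S(40)) = -1672 - (-3460 + 40²) = -1672 - (-3460 + 1600) = -1672 - 1*(-1860) = -1672 + 1860 = 188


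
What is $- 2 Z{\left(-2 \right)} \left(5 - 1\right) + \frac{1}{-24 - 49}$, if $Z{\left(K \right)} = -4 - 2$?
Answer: $\frac{3503}{73} \approx 47.986$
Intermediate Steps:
$Z{\left(K \right)} = -6$ ($Z{\left(K \right)} = -4 - 2 = -6$)
$- 2 Z{\left(-2 \right)} \left(5 - 1\right) + \frac{1}{-24 - 49} = - 2 \left(- 6 \left(5 - 1\right)\right) + \frac{1}{-24 - 49} = - 2 \left(\left(-6\right) 4\right) + \frac{1}{-73} = \left(-2\right) \left(-24\right) - \frac{1}{73} = 48 - \frac{1}{73} = \frac{3503}{73}$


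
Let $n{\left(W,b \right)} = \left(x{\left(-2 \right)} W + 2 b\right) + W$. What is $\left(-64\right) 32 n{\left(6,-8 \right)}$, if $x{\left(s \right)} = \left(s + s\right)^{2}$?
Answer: $-176128$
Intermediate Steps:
$x{\left(s \right)} = 4 s^{2}$ ($x{\left(s \right)} = \left(2 s\right)^{2} = 4 s^{2}$)
$n{\left(W,b \right)} = 2 b + 17 W$ ($n{\left(W,b \right)} = \left(4 \left(-2\right)^{2} W + 2 b\right) + W = \left(4 \cdot 4 W + 2 b\right) + W = \left(16 W + 2 b\right) + W = \left(2 b + 16 W\right) + W = 2 b + 17 W$)
$\left(-64\right) 32 n{\left(6,-8 \right)} = \left(-64\right) 32 \left(2 \left(-8\right) + 17 \cdot 6\right) = - 2048 \left(-16 + 102\right) = \left(-2048\right) 86 = -176128$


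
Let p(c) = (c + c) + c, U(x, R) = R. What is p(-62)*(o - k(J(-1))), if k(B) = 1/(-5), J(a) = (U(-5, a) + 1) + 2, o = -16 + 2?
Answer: 12834/5 ≈ 2566.8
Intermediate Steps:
p(c) = 3*c (p(c) = 2*c + c = 3*c)
o = -14
J(a) = 3 + a (J(a) = (a + 1) + 2 = (1 + a) + 2 = 3 + a)
k(B) = -⅕
p(-62)*(o - k(J(-1))) = (3*(-62))*(-14 - 1*(-⅕)) = -186*(-14 + ⅕) = -186*(-69/5) = 12834/5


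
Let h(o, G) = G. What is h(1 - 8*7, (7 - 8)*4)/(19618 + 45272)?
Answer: -2/32445 ≈ -6.1643e-5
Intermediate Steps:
h(1 - 8*7, (7 - 8)*4)/(19618 + 45272) = ((7 - 8)*4)/(19618 + 45272) = -1*4/64890 = -4*1/64890 = -2/32445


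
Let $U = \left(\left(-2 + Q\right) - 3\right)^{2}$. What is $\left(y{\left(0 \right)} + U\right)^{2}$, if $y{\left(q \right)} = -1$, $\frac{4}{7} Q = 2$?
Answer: $\frac{25}{16} \approx 1.5625$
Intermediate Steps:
$Q = \frac{7}{2}$ ($Q = \frac{7}{4} \cdot 2 = \frac{7}{2} \approx 3.5$)
$U = \frac{9}{4}$ ($U = \left(\left(-2 + \frac{7}{2}\right) - 3\right)^{2} = \left(\frac{3}{2} - 3\right)^{2} = \left(- \frac{3}{2}\right)^{2} = \frac{9}{4} \approx 2.25$)
$\left(y{\left(0 \right)} + U\right)^{2} = \left(-1 + \frac{9}{4}\right)^{2} = \left(\frac{5}{4}\right)^{2} = \frac{25}{16}$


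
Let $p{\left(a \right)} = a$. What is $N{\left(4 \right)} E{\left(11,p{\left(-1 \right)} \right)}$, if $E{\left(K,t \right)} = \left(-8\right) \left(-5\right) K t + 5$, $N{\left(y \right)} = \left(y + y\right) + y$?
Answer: $-5220$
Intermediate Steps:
$N{\left(y \right)} = 3 y$ ($N{\left(y \right)} = 2 y + y = 3 y$)
$E{\left(K,t \right)} = 5 + 40 K t$ ($E{\left(K,t \right)} = 40 K t + 5 = 5 + 40 K t$)
$N{\left(4 \right)} E{\left(11,p{\left(-1 \right)} \right)} = 3 \cdot 4 \left(5 + 40 \cdot 11 \left(-1\right)\right) = 12 \left(5 - 440\right) = 12 \left(-435\right) = -5220$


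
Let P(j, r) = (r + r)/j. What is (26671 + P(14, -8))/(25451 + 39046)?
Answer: 186689/451479 ≈ 0.41351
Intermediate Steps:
P(j, r) = 2*r/j (P(j, r) = (2*r)/j = 2*r/j)
(26671 + P(14, -8))/(25451 + 39046) = (26671 + 2*(-8)/14)/(25451 + 39046) = (26671 + 2*(-8)*(1/14))/64497 = (26671 - 8/7)*(1/64497) = (186689/7)*(1/64497) = 186689/451479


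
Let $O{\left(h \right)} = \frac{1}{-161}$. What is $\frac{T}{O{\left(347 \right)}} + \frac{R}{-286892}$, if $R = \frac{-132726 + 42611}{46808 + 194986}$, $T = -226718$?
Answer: $\frac{2532070746337358419}{69368764248} \approx 3.6502 \cdot 10^{7}$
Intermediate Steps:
$O{\left(h \right)} = - \frac{1}{161}$
$R = - \frac{90115}{241794} \approx -0.37269$
$\frac{T}{O{\left(347 \right)}} + \frac{R}{-286892} = - \frac{226718}{- \frac{1}{161}} - \frac{90115}{241794 \left(-286892\right)} = \left(-226718\right) \left(-161\right) - - \frac{90115}{69368764248} = 36501598 + \frac{90115}{69368764248} = \frac{2532070746337358419}{69368764248}$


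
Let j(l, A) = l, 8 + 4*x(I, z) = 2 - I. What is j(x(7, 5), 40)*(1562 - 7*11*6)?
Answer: -3575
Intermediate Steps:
x(I, z) = -3/2 - I/4 (x(I, z) = -2 + (2 - I)/4 = -2 + (½ - I/4) = -3/2 - I/4)
j(x(7, 5), 40)*(1562 - 7*11*6) = (-3/2 - ¼*7)*(1562 - 7*11*6) = (-3/2 - 7/4)*(1562 - 77*6) = -13*(1562 - 462)/4 = -13/4*1100 = -3575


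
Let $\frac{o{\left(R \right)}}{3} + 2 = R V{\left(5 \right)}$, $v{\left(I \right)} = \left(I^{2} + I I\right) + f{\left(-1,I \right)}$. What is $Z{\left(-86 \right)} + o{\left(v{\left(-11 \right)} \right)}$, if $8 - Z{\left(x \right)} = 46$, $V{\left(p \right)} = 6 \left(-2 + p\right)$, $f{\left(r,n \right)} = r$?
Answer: $12970$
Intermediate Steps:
$V{\left(p \right)} = -12 + 6 p$
$v{\left(I \right)} = -1 + 2 I^{2}$ ($v{\left(I \right)} = \left(I^{2} + I I\right) - 1 = \left(I^{2} + I^{2}\right) - 1 = 2 I^{2} - 1 = -1 + 2 I^{2}$)
$o{\left(R \right)} = -6 + 54 R$ ($o{\left(R \right)} = -6 + 3 R \left(-12 + 6 \cdot 5\right) = -6 + 3 R \left(-12 + 30\right) = -6 + 3 R 18 = -6 + 3 \cdot 18 R = -6 + 54 R$)
$Z{\left(x \right)} = -38$ ($Z{\left(x \right)} = 8 - 46 = -38$)
$Z{\left(-86 \right)} + o{\left(v{\left(-11 \right)} \right)} = -38 - \left(6 - 54 \left(-1 + 2 \left(-11\right)^{2}\right)\right) = -38 - \left(6 - 54 \left(-1 + 2 \cdot 121\right)\right) = -38 - \left(6 - 54 \left(-1 + 242\right)\right) = -38 + \left(-6 + 54 \cdot 241\right) = -38 + \left(-6 + 13014\right) = -38 + 13008 = 12970$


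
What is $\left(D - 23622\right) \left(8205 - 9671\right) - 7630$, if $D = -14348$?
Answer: $55656390$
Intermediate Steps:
$\left(D - 23622\right) \left(8205 - 9671\right) - 7630 = \left(-14348 - 23622\right) \left(8205 - 9671\right) - 7630 = \left(-37970\right) \left(-1466\right) - 7630 = 55664020 - 7630 = 55656390$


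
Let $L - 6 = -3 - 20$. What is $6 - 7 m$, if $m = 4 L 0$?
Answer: $6$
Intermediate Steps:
$L = -17$ ($L = 6 - 23 = -17$)
$m = 0$ ($m = 4 \left(-17\right) 0 = \left(-68\right) 0 = 0$)
$6 - 7 m = 6 - 0 = 6 + 0 = 6$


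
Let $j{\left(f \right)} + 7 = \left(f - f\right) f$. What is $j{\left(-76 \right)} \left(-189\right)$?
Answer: $1323$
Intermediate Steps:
$j{\left(f \right)} = -7$ ($j{\left(f \right)} = -7 + \left(f - f\right) f = -7 + 0 f = -7 + 0 = -7$)
$j{\left(-76 \right)} \left(-189\right) = \left(-7\right) \left(-189\right) = 1323$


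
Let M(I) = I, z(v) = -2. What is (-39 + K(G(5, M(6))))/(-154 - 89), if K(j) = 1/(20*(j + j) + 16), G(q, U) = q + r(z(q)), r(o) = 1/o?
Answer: 7643/47628 ≈ 0.16047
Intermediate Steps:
G(q, U) = -1/2 + q (G(q, U) = q + 1/(-2) = q - 1/2 = -1/2 + q)
K(j) = 1/(16 + 40*j) (K(j) = 1/(20*(2*j) + 16) = 1/(40*j + 16) = 1/(16 + 40*j))
(-39 + K(G(5, M(6))))/(-154 - 89) = (-39 + 1/(8*(2 + 5*(-1/2 + 5))))/(-154 - 89) = (-39 + 1/(8*(2 + 5*(9/2))))/(-243) = (-39 + 1/(8*(2 + 45/2)))*(-1/243) = (-39 + 1/(8*(49/2)))*(-1/243) = (-39 + (1/8)*(2/49))*(-1/243) = (-39 + 1/196)*(-1/243) = -7643/196*(-1/243) = 7643/47628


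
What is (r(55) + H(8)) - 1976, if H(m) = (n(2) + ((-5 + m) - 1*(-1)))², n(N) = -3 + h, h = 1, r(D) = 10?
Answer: -1962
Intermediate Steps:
n(N) = -2 (n(N) = -3 + 1 = -2)
H(m) = (-6 + m)² (H(m) = (-2 + ((-5 + m) - 1*(-1)))² = (-2 + ((-5 + m) + 1))² = (-2 + (-4 + m))² = (-6 + m)²)
(r(55) + H(8)) - 1976 = (10 + (-6 + 8)²) - 1976 = (10 + 2²) - 1976 = (10 + 4) - 1976 = 14 - 1976 = -1962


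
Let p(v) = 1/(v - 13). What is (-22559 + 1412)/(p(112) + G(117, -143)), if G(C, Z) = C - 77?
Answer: -2093553/3961 ≈ -528.54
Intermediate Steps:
p(v) = 1/(-13 + v)
G(C, Z) = -77 + C
(-22559 + 1412)/(p(112) + G(117, -143)) = (-22559 + 1412)/(1/(-13 + 112) + (-77 + 117)) = -21147/(1/99 + 40) = -21147/3961/99 = -21147*99/3961 = -2093553/3961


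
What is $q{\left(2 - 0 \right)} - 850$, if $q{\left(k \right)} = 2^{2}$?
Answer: $-846$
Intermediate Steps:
$q{\left(k \right)} = 4$
$q{\left(2 - 0 \right)} - 850 = 4 - 850 = -846$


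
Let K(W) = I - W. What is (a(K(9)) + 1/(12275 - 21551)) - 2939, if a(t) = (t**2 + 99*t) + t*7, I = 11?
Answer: -25258549/9276 ≈ -2723.0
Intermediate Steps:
K(W) = 11 - W
a(t) = t**2 + 106*t (a(t) = (t**2 + 99*t) + 7*t = t**2 + 106*t)
(a(K(9)) + 1/(12275 - 21551)) - 2939 = ((11 - 1*9)*(106 + (11 - 1*9)) + 1/(12275 - 21551)) - 2939 = ((11 - 9)*(106 + (11 - 9)) + 1/(-9276)) - 2939 = (2*(106 + 2) - 1/9276) - 2939 = (2*108 - 1/9276) - 2939 = (216 - 1/9276) - 2939 = 2003615/9276 - 2939 = -25258549/9276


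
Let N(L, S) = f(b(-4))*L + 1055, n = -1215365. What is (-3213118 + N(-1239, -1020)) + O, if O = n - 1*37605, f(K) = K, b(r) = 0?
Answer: -4465033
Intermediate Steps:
O = -1252970 (O = -1215365 - 1*37605 = -1215365 - 37605 = -1252970)
N(L, S) = 1055 (N(L, S) = 0*L + 1055 = 0 + 1055 = 1055)
(-3213118 + N(-1239, -1020)) + O = (-3213118 + 1055) - 1252970 = -3212063 - 1252970 = -4465033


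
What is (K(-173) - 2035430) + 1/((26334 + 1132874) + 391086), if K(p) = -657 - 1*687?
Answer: -3157598511555/1550294 ≈ -2.0368e+6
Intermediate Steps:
K(p) = -1344 (K(p) = -657 - 687 = -1344)
(K(-173) - 2035430) + 1/((26334 + 1132874) + 391086) = (-1344 - 2035430) + 1/((26334 + 1132874) + 391086) = -2036774 + 1/(1159208 + 391086) = -2036774 + 1/1550294 = -3157598511555/1550294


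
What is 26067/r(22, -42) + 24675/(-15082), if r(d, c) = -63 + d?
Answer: -394154169/618362 ≈ -637.42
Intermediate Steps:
26067/r(22, -42) + 24675/(-15082) = 26067/(-63 + 22) + 24675/(-15082) = 26067/(-41) + 24675*(-1/15082) = 26067*(-1/41) - 24675/15082 = -26067/41 - 24675/15082 = -394154169/618362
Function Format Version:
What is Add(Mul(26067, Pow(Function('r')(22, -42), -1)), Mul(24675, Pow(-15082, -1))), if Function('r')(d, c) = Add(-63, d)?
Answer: Rational(-394154169, 618362) ≈ -637.42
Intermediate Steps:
Add(Mul(26067, Pow(Function('r')(22, -42), -1)), Mul(24675, Pow(-15082, -1))) = Add(Mul(26067, Pow(Add(-63, 22), -1)), Mul(24675, Pow(-15082, -1))) = Add(Mul(26067, Pow(-41, -1)), Mul(24675, Rational(-1, 15082))) = Add(Mul(26067, Rational(-1, 41)), Rational(-24675, 15082)) = Add(Rational(-26067, 41), Rational(-24675, 15082)) = Rational(-394154169, 618362)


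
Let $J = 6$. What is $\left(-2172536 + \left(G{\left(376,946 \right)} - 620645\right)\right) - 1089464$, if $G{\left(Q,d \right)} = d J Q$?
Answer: $-1748469$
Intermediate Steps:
$G{\left(Q,d \right)} = 6 Q d$ ($G{\left(Q,d \right)} = d 6 Q = 6 d Q = 6 Q d$)
$\left(-2172536 + \left(G{\left(376,946 \right)} - 620645\right)\right) - 1089464 = \left(-2172536 + \left(6 \cdot 376 \cdot 946 - 620645\right)\right) - 1089464 = \left(-2172536 + \left(2134176 - 620645\right)\right) - 1089464 = \left(-2172536 + 1513531\right) - 1089464 = -659005 - 1089464 = -1748469$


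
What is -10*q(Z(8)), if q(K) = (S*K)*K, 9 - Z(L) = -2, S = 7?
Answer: -8470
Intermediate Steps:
Z(L) = 11 (Z(L) = 9 - 1*(-2) = 9 + 2 = 11)
q(K) = 7*K² (q(K) = (7*K)*K = 7*K²)
-10*q(Z(8)) = -70*11² = -70*121 = -10*847 = -8470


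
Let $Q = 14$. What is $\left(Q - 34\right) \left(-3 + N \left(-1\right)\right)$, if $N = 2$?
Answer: $100$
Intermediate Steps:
$\left(Q - 34\right) \left(-3 + N \left(-1\right)\right) = \left(14 - 34\right) \left(-3 + 2 \left(-1\right)\right) = - 20 \left(-3 - 2\right) = \left(-20\right) \left(-5\right) = 100$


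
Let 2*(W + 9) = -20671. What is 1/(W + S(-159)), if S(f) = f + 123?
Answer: -2/20761 ≈ -9.6334e-5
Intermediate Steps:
S(f) = 123 + f
W = -20689/2 (W = -9 + (½)*(-20671) = -9 - 20671/2 = -20689/2 ≈ -10345.)
1/(W + S(-159)) = 1/(-20689/2 + (123 - 159)) = 1/(-20689/2 - 36) = 1/(-20761/2) = -2/20761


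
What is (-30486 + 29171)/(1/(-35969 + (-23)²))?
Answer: 46603600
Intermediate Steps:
(-30486 + 29171)/(1/(-35969 + (-23)²)) = -1315/(1/(-35969 + 529)) = -1315/(1/(-35440)) = -1315/(-1/35440) = -1315*(-35440) = 46603600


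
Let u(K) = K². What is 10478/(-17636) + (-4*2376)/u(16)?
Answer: -1330429/35272 ≈ -37.719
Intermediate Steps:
10478/(-17636) + (-4*2376)/u(16) = 10478/(-17636) + (-4*2376)/(16²) = 10478*(-1/17636) - 9504/256 = -5239/8818 - 9504*1/256 = -5239/8818 - 297/8 = -1330429/35272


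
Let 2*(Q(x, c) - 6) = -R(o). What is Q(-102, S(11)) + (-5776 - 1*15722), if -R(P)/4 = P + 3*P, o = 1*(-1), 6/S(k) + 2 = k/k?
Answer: -21500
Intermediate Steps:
S(k) = -6 (S(k) = 6/(-2 + k/k) = 6/(-2 + 1) = 6/(-1) = 6*(-1) = -6)
o = -1
R(P) = -16*P (R(P) = -4*(P + 3*P) = -16*P)
Q(x, c) = -2 (Q(x, c) = 6 + (-(-16)*(-1))/2 = 6 + (-1*16)/2 = 6 + (1/2)*(-16) = 6 - 8 = -2)
Q(-102, S(11)) + (-5776 - 1*15722) = -2 + (-5776 - 1*15722) = -2 + (-5776 - 15722) = -2 - 21498 = -21500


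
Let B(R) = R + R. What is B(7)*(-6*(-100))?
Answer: 8400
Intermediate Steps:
B(R) = 2*R
B(7)*(-6*(-100)) = (2*7)*(-6*(-100)) = 14*600 = 8400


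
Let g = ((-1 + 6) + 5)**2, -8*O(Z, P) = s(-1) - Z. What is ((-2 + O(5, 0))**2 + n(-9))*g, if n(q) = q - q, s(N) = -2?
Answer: 2025/16 ≈ 126.56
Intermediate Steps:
O(Z, P) = 1/4 + Z/8 (O(Z, P) = -(-2 - Z)/8 = 1/4 + Z/8)
n(q) = 0
g = 100 (g = (5 + 5)**2 = 10**2 = 100)
((-2 + O(5, 0))**2 + n(-9))*g = ((-2 + (1/4 + (1/8)*5))**2 + 0)*100 = ((-2 + (1/4 + 5/8))**2 + 0)*100 = ((-2 + 7/8)**2 + 0)*100 = ((-9/8)**2 + 0)*100 = (81/64 + 0)*100 = (81/64)*100 = 2025/16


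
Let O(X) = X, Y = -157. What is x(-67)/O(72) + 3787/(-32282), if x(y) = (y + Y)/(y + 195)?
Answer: -658315/4648608 ≈ -0.14162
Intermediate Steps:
x(y) = (-157 + y)/(195 + y) (x(y) = (y - 157)/(y + 195) = (-157 + y)/(195 + y))
x(-67)/O(72) + 3787/(-32282) = ((-157 - 67)/(195 - 67))/72 + 3787/(-32282) = (-224/128)*(1/72) + 3787*(-1/32282) = ((1/128)*(-224))*(1/72) - 3787/32282 = -7/4*1/72 - 3787/32282 = -7/288 - 3787/32282 = -658315/4648608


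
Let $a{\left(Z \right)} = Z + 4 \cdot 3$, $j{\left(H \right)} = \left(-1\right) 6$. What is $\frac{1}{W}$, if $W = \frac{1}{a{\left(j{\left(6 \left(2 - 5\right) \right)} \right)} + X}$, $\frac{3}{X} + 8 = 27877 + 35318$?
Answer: $\frac{379125}{63187} \approx 6.0$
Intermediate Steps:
$j{\left(H \right)} = -6$
$a{\left(Z \right)} = 12 + Z$ ($a{\left(Z \right)} = Z + 12 = 12 + Z$)
$X = \frac{3}{63187}$ ($X = \frac{3}{-8 + \left(27877 + 35318\right)} = \frac{3}{-8 + 63195} = \frac{3}{63187} \approx 4.7478 \cdot 10^{-5}$)
$W = \frac{63187}{379125}$ ($W = \frac{1}{\left(12 - 6\right) + \frac{3}{63187}} = \frac{1}{6 + \frac{3}{63187}} = \frac{1}{\frac{379125}{63187}} = \frac{63187}{379125} \approx 0.16667$)
$\frac{1}{W} = \frac{1}{\frac{63187}{379125}} = \frac{379125}{63187}$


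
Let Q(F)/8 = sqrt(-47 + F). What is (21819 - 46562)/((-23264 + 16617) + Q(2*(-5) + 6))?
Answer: 9674513/2599169 + 197944*I*sqrt(51)/44185873 ≈ 3.7222 + 0.031992*I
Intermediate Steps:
Q(F) = 8*sqrt(-47 + F)
(21819 - 46562)/((-23264 + 16617) + Q(2*(-5) + 6)) = (21819 - 46562)/((-23264 + 16617) + 8*sqrt(-47 + (2*(-5) + 6))) = -24743/(-6647 + 8*sqrt(-47 + (-10 + 6))) = -24743/(-6647 + 8*sqrt(-47 - 4)) = -24743/(-6647 + 8*sqrt(-51)) = -24743/(-6647 + 8*(I*sqrt(51))) = -24743/(-6647 + 8*I*sqrt(51))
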